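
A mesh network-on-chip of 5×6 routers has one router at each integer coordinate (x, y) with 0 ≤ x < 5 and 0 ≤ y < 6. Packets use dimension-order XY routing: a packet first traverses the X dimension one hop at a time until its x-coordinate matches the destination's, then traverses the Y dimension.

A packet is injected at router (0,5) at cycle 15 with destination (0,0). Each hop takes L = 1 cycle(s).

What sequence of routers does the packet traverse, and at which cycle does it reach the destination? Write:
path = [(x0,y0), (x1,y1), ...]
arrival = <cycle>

path = [(0,5), (0,4), (0,3), (0,2), (0,1), (0,0)]
arrival = 20

t=15: at (0,5)
t=16: at (0,4) after S
t=17: at (0,3) after S
t=18: at (0,2) after S
t=19: at (0,1) after S
t=20: at (0,0) after S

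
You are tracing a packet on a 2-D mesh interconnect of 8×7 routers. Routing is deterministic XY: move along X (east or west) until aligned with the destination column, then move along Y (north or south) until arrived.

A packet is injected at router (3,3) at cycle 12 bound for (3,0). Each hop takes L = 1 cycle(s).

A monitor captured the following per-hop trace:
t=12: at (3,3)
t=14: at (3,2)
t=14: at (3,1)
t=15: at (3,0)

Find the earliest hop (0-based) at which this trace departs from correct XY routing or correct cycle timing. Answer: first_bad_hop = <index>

hop 1: step (+0,-1), +2 cyc — BAD: Δcyc=2≠L

first_bad_hop = 1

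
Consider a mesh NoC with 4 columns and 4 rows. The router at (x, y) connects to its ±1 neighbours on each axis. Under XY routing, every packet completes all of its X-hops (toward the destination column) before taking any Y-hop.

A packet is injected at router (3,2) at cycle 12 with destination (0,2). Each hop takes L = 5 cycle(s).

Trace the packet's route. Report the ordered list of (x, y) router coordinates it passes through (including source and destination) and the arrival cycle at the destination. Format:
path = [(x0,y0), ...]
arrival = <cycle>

path = [(3,2), (2,2), (1,2), (0,2)]
arrival = 27

[0] x=3 y=2 t=12
[1] x=2 y=2 t=17 →W
[2] x=1 y=2 t=22 →W
[3] x=0 y=2 t=27 →W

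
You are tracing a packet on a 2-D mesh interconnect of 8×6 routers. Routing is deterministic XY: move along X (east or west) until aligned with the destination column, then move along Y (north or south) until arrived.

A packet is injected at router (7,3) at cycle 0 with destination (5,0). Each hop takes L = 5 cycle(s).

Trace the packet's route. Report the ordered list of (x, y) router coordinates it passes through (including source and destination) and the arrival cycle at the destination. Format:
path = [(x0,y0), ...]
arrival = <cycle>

path = [(7,3), (6,3), (5,3), (5,2), (5,1), (5,0)]
arrival = 25

src (7,3)  cyc=0
W→(6,3)  cyc=5
W→(5,3)  cyc=10
S→(5,2)  cyc=15
S→(5,1)  cyc=20
S→(5,0)  cyc=25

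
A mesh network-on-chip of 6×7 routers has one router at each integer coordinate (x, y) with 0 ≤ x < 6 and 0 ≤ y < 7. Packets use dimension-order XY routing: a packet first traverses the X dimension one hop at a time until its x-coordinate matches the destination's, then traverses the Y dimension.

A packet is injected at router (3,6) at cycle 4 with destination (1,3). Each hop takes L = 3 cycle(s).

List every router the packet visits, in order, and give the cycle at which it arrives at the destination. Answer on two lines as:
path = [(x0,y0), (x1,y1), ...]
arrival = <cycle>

path = [(3,6), (2,6), (1,6), (1,5), (1,4), (1,3)]
arrival = 19

hop 0: (3,6) @ cyc 4
hop 1: (2,6) @ cyc 7  [W]
hop 2: (1,6) @ cyc 10  [W]
hop 3: (1,5) @ cyc 13  [S]
hop 4: (1,4) @ cyc 16  [S]
hop 5: (1,3) @ cyc 19  [S]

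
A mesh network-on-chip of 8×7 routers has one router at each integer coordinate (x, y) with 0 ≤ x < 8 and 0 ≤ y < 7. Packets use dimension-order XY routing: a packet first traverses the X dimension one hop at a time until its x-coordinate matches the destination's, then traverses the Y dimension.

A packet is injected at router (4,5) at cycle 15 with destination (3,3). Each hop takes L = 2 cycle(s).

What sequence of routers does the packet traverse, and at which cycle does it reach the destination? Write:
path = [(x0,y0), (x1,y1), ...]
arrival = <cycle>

hop 0: (4,5) @ cyc 15
hop 1: (3,5) @ cyc 17  [W]
hop 2: (3,4) @ cyc 19  [S]
hop 3: (3,3) @ cyc 21  [S]

path = [(4,5), (3,5), (3,4), (3,3)]
arrival = 21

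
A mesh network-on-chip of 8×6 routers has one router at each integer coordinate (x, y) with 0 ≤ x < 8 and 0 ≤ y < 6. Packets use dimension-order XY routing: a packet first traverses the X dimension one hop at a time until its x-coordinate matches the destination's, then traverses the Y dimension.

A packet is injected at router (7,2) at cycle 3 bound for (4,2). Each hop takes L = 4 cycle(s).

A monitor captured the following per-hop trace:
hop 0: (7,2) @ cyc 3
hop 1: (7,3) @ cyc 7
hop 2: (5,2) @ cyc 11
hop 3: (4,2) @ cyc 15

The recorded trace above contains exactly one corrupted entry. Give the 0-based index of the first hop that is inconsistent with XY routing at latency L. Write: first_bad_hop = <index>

check 1→ d=(0,1) cyc+4: BAD: Y-move but x=7≠4

first_bad_hop = 1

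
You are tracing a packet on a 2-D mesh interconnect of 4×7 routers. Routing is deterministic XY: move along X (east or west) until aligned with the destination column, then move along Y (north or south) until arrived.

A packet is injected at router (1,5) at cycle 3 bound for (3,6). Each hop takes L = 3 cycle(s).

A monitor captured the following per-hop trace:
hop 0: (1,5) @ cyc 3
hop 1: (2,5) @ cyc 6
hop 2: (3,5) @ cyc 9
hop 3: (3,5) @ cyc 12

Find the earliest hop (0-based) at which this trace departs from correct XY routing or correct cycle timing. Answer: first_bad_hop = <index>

hop 1: step (+1,+0), +3 cyc — ok
hop 2: step (+1,+0), +3 cyc — ok
hop 3: step (+0,+0), +3 cyc — BAD: non-unit step

first_bad_hop = 3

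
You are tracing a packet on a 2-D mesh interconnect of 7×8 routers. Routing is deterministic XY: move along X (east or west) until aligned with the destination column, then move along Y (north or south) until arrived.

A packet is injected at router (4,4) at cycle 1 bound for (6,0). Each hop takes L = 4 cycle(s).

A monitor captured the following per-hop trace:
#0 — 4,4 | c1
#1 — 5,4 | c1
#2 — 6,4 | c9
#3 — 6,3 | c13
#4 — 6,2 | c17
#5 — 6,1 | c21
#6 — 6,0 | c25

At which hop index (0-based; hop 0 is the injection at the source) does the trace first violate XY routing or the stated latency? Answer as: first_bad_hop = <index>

hop 1: step (+1,+0), +0 cyc — BAD: Δcyc=0≠L

first_bad_hop = 1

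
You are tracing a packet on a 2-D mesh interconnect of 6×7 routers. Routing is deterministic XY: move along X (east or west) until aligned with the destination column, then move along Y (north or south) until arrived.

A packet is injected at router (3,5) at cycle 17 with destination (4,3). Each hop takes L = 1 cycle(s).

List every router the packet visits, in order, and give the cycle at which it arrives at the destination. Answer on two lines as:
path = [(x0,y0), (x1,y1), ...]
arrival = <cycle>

#0 — 3,5 | c17
#1 — 4,5 | c18 | E
#2 — 4,4 | c19 | S
#3 — 4,3 | c20 | S

path = [(3,5), (4,5), (4,4), (4,3)]
arrival = 20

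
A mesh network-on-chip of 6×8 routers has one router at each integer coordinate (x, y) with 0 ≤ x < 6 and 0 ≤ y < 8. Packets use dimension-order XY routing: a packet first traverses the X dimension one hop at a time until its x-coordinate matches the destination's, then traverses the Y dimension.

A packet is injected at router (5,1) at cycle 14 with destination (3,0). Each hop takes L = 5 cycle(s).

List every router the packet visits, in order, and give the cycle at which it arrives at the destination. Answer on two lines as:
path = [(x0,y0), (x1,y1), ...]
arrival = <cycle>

[0] x=5 y=1 t=14
[1] x=4 y=1 t=19 →W
[2] x=3 y=1 t=24 →W
[3] x=3 y=0 t=29 →S

path = [(5,1), (4,1), (3,1), (3,0)]
arrival = 29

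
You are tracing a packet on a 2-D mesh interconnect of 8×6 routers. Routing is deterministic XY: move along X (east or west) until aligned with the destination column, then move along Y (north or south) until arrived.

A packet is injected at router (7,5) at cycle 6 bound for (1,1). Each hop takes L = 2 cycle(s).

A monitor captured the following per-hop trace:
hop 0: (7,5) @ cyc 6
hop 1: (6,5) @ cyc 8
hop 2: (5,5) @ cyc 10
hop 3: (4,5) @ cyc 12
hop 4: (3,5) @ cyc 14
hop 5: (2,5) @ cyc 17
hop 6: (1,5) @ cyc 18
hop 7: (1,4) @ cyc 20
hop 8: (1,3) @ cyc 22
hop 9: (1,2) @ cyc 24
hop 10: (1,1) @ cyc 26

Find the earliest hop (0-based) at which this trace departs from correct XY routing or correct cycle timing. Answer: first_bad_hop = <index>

first_bad_hop = 5

[1] (-1,+0) / 2c ⇒ ok
[2] (-1,+0) / 2c ⇒ ok
[3] (-1,+0) / 2c ⇒ ok
[4] (-1,+0) / 2c ⇒ ok
[5] (-1,+0) / 3c ⇒ BAD: Δcyc=3≠L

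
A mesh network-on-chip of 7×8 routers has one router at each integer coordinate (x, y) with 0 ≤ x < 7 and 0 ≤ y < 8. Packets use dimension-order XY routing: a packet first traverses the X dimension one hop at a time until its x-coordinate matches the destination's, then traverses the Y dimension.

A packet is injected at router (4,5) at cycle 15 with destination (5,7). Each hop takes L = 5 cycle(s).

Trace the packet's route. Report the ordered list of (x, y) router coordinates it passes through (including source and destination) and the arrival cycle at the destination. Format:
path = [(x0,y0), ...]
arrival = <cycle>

path = [(4,5), (5,5), (5,6), (5,7)]
arrival = 30

[0] x=4 y=5 t=15
[1] x=5 y=5 t=20 →E
[2] x=5 y=6 t=25 →N
[3] x=5 y=7 t=30 →N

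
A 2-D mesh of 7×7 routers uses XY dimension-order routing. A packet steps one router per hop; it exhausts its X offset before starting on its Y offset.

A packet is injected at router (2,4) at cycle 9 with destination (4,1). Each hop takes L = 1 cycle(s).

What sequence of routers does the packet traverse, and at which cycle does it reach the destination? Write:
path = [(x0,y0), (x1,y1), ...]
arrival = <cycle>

t=9: at (2,4)
t=10: at (3,4) after E
t=11: at (4,4) after E
t=12: at (4,3) after S
t=13: at (4,2) after S
t=14: at (4,1) after S

path = [(2,4), (3,4), (4,4), (4,3), (4,2), (4,1)]
arrival = 14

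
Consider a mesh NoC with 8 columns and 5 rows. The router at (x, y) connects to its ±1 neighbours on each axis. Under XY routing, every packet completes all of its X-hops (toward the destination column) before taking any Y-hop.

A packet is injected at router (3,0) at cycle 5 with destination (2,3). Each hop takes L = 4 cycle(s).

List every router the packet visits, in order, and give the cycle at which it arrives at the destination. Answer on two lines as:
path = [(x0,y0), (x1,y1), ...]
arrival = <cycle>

t=5: at (3,0)
t=9: at (2,0) after W
t=13: at (2,1) after N
t=17: at (2,2) after N
t=21: at (2,3) after N

path = [(3,0), (2,0), (2,1), (2,2), (2,3)]
arrival = 21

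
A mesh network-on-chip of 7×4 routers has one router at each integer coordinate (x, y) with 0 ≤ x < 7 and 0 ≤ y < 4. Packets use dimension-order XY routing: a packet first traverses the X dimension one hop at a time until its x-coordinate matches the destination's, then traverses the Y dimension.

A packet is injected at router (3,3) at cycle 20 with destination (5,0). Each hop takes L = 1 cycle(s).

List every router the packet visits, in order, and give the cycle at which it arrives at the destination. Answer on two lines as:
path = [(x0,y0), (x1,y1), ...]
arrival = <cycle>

hop 0: (3,3) @ cyc 20
hop 1: (4,3) @ cyc 21  [E]
hop 2: (5,3) @ cyc 22  [E]
hop 3: (5,2) @ cyc 23  [S]
hop 4: (5,1) @ cyc 24  [S]
hop 5: (5,0) @ cyc 25  [S]

path = [(3,3), (4,3), (5,3), (5,2), (5,1), (5,0)]
arrival = 25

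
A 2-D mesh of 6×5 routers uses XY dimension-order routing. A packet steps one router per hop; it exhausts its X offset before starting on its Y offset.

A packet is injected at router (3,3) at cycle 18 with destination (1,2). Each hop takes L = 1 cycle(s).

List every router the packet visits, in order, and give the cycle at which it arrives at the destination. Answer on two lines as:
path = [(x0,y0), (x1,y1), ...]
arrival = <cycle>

path = [(3,3), (2,3), (1,3), (1,2)]
arrival = 21

src (3,3)  cyc=18
W→(2,3)  cyc=19
W→(1,3)  cyc=20
S→(1,2)  cyc=21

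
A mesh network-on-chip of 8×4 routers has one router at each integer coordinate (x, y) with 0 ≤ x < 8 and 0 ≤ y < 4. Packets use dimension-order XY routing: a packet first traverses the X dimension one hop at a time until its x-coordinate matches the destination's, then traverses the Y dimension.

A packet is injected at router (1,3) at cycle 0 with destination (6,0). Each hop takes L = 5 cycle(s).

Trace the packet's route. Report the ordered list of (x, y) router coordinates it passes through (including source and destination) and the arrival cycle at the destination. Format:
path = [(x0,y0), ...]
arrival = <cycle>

path = [(1,3), (2,3), (3,3), (4,3), (5,3), (6,3), (6,2), (6,1), (6,0)]
arrival = 40

#0 — 1,3 | c0
#1 — 2,3 | c5 | E
#2 — 3,3 | c10 | E
#3 — 4,3 | c15 | E
#4 — 5,3 | c20 | E
#5 — 6,3 | c25 | E
#6 — 6,2 | c30 | S
#7 — 6,1 | c35 | S
#8 — 6,0 | c40 | S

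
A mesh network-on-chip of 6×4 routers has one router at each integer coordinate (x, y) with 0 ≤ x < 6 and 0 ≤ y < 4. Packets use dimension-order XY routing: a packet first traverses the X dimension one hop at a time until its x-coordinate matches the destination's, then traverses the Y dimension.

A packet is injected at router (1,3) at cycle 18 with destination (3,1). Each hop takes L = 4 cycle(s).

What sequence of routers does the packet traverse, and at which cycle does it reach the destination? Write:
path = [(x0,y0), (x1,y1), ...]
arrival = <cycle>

path = [(1,3), (2,3), (3,3), (3,2), (3,1)]
arrival = 34

t=18: at (1,3)
t=22: at (2,3) after E
t=26: at (3,3) after E
t=30: at (3,2) after S
t=34: at (3,1) after S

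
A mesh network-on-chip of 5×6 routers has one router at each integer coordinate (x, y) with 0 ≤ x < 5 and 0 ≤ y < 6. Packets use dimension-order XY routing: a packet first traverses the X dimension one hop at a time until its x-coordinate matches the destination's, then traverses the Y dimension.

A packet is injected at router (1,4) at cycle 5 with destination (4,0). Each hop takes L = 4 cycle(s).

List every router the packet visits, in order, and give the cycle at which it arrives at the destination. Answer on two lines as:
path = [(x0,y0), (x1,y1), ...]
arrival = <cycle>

  0. router=(1,4) cycle=5 (inject)
  1. router=(2,4) cycle=9 dir=E
  2. router=(3,4) cycle=13 dir=E
  3. router=(4,4) cycle=17 dir=E
  4. router=(4,3) cycle=21 dir=S
  5. router=(4,2) cycle=25 dir=S
  6. router=(4,1) cycle=29 dir=S
  7. router=(4,0) cycle=33 dir=S

path = [(1,4), (2,4), (3,4), (4,4), (4,3), (4,2), (4,1), (4,0)]
arrival = 33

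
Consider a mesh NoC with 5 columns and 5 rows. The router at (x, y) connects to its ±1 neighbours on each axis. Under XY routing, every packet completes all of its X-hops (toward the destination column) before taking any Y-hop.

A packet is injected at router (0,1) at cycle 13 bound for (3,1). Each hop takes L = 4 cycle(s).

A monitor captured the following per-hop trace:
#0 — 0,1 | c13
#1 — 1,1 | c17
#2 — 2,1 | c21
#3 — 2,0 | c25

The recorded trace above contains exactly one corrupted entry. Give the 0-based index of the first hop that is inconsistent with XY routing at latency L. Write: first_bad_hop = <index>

hop 1: step (+1,+0), +4 cyc — ok
hop 2: step (+1,+0), +4 cyc — ok
hop 3: step (+0,-1), +4 cyc — BAD: Y-move but x=2≠3

first_bad_hop = 3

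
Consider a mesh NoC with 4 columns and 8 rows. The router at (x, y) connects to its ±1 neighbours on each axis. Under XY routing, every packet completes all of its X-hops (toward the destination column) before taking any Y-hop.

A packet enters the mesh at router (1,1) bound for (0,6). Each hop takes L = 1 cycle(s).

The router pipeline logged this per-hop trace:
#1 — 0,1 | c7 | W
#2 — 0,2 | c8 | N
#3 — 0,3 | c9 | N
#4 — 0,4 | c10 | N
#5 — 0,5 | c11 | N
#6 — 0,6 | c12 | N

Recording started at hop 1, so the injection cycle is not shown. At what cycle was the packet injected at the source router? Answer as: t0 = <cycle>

t0 = 6

Hop 1 reached at cycle 7; hop k is at t0 + k·L.
So t0 = 7 − 1·1 = 6.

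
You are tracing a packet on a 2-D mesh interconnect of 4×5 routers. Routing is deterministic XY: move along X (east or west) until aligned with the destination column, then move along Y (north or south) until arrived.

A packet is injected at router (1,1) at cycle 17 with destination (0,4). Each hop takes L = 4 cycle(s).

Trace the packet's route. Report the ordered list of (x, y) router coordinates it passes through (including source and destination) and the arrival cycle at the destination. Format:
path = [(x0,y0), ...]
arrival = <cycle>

src (1,1)  cyc=17
W→(0,1)  cyc=21
N→(0,2)  cyc=25
N→(0,3)  cyc=29
N→(0,4)  cyc=33

path = [(1,1), (0,1), (0,2), (0,3), (0,4)]
arrival = 33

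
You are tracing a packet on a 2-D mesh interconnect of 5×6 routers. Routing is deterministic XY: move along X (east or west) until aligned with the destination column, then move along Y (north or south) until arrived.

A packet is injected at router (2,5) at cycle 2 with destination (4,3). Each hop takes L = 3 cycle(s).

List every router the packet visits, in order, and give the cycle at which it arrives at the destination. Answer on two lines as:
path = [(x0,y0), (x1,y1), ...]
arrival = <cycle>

path = [(2,5), (3,5), (4,5), (4,4), (4,3)]
arrival = 14

src (2,5)  cyc=2
E→(3,5)  cyc=5
E→(4,5)  cyc=8
S→(4,4)  cyc=11
S→(4,3)  cyc=14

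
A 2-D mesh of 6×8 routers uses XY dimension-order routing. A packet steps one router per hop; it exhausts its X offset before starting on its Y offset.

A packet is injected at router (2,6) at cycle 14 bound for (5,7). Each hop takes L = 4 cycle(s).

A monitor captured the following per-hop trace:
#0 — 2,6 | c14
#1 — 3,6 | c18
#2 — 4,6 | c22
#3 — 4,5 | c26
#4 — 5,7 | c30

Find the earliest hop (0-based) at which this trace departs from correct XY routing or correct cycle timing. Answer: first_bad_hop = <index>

first_bad_hop = 3

  1: Δx=+1 Δy=+0 Δt=4 [ok]
  2: Δx=+1 Δy=+0 Δt=4 [ok]
  3: Δx=+0 Δy=-1 Δt=4 [BAD: Y-move but x=4≠5]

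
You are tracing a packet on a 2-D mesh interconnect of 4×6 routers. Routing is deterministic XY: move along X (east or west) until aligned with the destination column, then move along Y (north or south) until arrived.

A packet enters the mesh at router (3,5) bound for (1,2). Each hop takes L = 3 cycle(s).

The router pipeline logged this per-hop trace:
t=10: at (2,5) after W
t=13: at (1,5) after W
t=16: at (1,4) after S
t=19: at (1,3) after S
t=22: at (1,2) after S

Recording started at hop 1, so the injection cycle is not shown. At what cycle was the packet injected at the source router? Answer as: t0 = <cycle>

t0 = 7

Hop 1 reached at cycle 10; hop k is at t0 + k·L.
Therefore t0 = 10 − L = 7.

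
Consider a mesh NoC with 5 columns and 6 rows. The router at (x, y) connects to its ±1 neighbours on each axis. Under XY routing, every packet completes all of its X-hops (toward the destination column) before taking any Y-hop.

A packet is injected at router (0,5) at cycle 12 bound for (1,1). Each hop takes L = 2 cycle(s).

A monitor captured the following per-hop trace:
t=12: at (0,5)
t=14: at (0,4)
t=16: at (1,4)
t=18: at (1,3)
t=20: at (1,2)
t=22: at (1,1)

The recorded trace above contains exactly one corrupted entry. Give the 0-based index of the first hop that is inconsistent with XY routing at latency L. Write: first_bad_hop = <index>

first_bad_hop = 1

hop 1: step (+0,-1), +2 cyc — BAD: Y-move but x=0≠1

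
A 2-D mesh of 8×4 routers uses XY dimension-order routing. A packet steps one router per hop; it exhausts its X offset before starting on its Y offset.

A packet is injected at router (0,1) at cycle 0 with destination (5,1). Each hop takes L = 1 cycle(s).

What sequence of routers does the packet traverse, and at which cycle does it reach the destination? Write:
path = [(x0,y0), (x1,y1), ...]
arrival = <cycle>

hop 0: (0,1) @ cyc 0
hop 1: (1,1) @ cyc 1  [E]
hop 2: (2,1) @ cyc 2  [E]
hop 3: (3,1) @ cyc 3  [E]
hop 4: (4,1) @ cyc 4  [E]
hop 5: (5,1) @ cyc 5  [E]

path = [(0,1), (1,1), (2,1), (3,1), (4,1), (5,1)]
arrival = 5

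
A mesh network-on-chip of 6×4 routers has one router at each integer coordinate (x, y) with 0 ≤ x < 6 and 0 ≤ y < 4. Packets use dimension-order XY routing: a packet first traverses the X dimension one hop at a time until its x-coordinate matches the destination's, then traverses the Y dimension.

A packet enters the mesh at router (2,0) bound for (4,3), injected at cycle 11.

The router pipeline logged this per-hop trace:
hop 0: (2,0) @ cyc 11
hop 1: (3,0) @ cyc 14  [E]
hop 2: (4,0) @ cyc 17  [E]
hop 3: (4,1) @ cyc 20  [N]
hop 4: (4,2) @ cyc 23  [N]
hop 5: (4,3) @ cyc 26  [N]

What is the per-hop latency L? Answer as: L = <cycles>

L = 3

cyc[1] − cyc[0] = 14 − 11 = 3.
Each hop adds L, hence L = 3.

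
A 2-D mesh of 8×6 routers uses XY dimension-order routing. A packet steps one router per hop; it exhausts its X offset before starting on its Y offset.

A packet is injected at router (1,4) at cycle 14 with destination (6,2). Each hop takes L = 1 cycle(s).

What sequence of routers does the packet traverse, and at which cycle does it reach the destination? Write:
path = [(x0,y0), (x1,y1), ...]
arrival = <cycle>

src (1,4)  cyc=14
E→(2,4)  cyc=15
E→(3,4)  cyc=16
E→(4,4)  cyc=17
E→(5,4)  cyc=18
E→(6,4)  cyc=19
S→(6,3)  cyc=20
S→(6,2)  cyc=21

path = [(1,4), (2,4), (3,4), (4,4), (5,4), (6,4), (6,3), (6,2)]
arrival = 21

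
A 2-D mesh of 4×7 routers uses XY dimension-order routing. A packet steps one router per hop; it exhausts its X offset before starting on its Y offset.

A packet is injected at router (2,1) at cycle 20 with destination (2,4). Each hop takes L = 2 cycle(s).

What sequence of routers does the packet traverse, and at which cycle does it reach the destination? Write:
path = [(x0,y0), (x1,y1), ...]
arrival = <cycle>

path = [(2,1), (2,2), (2,3), (2,4)]
arrival = 26

#0 — 2,1 | c20
#1 — 2,2 | c22 | N
#2 — 2,3 | c24 | N
#3 — 2,4 | c26 | N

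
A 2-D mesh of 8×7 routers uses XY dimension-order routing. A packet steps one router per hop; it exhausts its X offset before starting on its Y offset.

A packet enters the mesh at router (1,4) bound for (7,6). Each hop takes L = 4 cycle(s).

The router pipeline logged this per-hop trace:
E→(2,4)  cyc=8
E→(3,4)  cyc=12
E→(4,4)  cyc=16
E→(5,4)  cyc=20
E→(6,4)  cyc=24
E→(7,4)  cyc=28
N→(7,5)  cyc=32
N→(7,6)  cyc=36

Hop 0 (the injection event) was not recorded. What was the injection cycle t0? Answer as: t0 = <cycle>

At hop 1 the cycle is 8; in general cyc_k = t0 + kL.
Subtract one hop: t0 = 8 − 4 = 4.

t0 = 4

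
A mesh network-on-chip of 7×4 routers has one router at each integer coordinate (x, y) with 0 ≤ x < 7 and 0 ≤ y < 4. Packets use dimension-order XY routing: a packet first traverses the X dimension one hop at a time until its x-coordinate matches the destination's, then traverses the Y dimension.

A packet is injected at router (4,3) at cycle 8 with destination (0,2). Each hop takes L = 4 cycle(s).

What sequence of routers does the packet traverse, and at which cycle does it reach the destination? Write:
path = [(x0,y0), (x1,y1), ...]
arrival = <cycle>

path = [(4,3), (3,3), (2,3), (1,3), (0,3), (0,2)]
arrival = 28

#0 — 4,3 | c8
#1 — 3,3 | c12 | W
#2 — 2,3 | c16 | W
#3 — 1,3 | c20 | W
#4 — 0,3 | c24 | W
#5 — 0,2 | c28 | S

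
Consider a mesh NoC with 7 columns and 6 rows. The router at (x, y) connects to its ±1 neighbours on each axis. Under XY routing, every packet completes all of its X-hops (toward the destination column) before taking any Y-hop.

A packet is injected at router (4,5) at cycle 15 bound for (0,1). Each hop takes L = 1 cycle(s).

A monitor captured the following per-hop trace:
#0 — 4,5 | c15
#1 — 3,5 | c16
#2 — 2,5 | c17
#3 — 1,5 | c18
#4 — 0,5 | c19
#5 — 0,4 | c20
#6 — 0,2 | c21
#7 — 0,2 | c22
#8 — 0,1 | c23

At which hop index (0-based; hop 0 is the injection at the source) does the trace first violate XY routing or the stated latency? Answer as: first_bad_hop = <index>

first_bad_hop = 6

hop 1: step (-1,+0), +1 cyc — ok
hop 2: step (-1,+0), +1 cyc — ok
hop 3: step (-1,+0), +1 cyc — ok
hop 4: step (-1,+0), +1 cyc — ok
hop 5: step (+0,-1), +1 cyc — ok
hop 6: step (+0,-2), +1 cyc — BAD: non-unit step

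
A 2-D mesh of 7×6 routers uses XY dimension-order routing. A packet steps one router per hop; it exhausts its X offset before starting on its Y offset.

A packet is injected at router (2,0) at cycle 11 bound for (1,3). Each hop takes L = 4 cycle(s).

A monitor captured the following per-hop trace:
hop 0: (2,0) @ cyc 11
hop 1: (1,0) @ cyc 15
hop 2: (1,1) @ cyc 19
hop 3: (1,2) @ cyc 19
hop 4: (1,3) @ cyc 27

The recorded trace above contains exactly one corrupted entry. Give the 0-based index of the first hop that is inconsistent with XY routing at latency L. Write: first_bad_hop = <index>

  1: Δx=-1 Δy=+0 Δt=4 [ok]
  2: Δx=+0 Δy=+1 Δt=4 [ok]
  3: Δx=+0 Δy=+1 Δt=0 [BAD: Δcyc=0≠L]

first_bad_hop = 3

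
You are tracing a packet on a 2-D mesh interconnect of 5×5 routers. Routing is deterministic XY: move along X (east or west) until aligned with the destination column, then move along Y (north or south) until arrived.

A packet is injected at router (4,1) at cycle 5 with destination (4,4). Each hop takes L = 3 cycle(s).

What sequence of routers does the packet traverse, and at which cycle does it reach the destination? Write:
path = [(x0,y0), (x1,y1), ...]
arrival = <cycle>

hop 0: (4,1) @ cyc 5
hop 1: (4,2) @ cyc 8  [N]
hop 2: (4,3) @ cyc 11  [N]
hop 3: (4,4) @ cyc 14  [N]

path = [(4,1), (4,2), (4,3), (4,4)]
arrival = 14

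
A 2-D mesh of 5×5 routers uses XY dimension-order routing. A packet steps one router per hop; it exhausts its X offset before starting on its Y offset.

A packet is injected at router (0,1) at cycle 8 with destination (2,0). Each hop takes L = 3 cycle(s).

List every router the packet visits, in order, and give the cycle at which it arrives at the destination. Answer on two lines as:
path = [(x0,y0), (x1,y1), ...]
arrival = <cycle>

path = [(0,1), (1,1), (2,1), (2,0)]
arrival = 17

t=8: at (0,1)
t=11: at (1,1) after E
t=14: at (2,1) after E
t=17: at (2,0) after S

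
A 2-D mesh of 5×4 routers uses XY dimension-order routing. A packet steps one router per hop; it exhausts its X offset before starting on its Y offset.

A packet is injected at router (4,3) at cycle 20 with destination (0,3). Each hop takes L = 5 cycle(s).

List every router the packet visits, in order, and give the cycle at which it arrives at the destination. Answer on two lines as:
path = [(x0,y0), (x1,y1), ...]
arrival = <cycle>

path = [(4,3), (3,3), (2,3), (1,3), (0,3)]
arrival = 40

t=20: at (4,3)
t=25: at (3,3) after W
t=30: at (2,3) after W
t=35: at (1,3) after W
t=40: at (0,3) after W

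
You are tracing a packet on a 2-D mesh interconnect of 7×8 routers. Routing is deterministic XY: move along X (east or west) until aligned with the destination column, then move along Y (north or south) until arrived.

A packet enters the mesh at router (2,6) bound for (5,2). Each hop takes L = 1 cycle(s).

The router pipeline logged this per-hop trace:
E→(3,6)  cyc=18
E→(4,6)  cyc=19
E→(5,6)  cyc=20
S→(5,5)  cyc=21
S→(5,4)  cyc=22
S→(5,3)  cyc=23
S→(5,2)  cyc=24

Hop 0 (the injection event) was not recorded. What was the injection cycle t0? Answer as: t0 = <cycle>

At hop 1 the cycle is 18; in general cyc_k = t0 + kL.
Therefore t0 = 18 − L = 17.

t0 = 17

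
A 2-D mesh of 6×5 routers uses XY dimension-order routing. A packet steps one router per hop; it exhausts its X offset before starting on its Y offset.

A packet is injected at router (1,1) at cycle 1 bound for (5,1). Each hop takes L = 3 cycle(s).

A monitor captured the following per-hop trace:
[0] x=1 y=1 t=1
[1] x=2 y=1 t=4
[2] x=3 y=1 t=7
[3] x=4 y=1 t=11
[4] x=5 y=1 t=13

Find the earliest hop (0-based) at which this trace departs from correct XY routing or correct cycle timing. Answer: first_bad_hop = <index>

[1] (+1,+0) / 3c ⇒ ok
[2] (+1,+0) / 3c ⇒ ok
[3] (+1,+0) / 4c ⇒ BAD: Δcyc=4≠L

first_bad_hop = 3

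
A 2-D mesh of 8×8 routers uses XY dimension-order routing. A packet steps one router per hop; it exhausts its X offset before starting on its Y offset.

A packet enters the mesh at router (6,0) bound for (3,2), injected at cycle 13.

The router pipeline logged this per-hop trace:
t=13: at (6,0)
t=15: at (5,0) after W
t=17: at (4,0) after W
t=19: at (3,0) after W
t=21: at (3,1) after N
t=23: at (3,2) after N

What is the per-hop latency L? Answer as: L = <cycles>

Between hops 0 and 1 the cycle counter advances 15 − 13 = 2.
Per-hop latency L = Δcyc = 2.

L = 2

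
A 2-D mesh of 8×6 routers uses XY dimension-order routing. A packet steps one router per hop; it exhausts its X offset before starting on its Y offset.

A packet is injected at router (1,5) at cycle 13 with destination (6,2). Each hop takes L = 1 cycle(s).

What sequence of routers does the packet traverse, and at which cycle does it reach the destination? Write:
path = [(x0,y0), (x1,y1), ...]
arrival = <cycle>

hop 0: (1,5) @ cyc 13
hop 1: (2,5) @ cyc 14  [E]
hop 2: (3,5) @ cyc 15  [E]
hop 3: (4,5) @ cyc 16  [E]
hop 4: (5,5) @ cyc 17  [E]
hop 5: (6,5) @ cyc 18  [E]
hop 6: (6,4) @ cyc 19  [S]
hop 7: (6,3) @ cyc 20  [S]
hop 8: (6,2) @ cyc 21  [S]

path = [(1,5), (2,5), (3,5), (4,5), (5,5), (6,5), (6,4), (6,3), (6,2)]
arrival = 21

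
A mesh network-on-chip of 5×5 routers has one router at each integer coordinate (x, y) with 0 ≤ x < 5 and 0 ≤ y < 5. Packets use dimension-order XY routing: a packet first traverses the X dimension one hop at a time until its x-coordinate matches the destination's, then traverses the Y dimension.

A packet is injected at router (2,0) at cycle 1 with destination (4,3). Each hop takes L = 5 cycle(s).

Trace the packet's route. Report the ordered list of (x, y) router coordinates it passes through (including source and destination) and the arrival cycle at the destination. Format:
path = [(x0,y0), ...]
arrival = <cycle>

hop 0: (2,0) @ cyc 1
hop 1: (3,0) @ cyc 6  [E]
hop 2: (4,0) @ cyc 11  [E]
hop 3: (4,1) @ cyc 16  [N]
hop 4: (4,2) @ cyc 21  [N]
hop 5: (4,3) @ cyc 26  [N]

path = [(2,0), (3,0), (4,0), (4,1), (4,2), (4,3)]
arrival = 26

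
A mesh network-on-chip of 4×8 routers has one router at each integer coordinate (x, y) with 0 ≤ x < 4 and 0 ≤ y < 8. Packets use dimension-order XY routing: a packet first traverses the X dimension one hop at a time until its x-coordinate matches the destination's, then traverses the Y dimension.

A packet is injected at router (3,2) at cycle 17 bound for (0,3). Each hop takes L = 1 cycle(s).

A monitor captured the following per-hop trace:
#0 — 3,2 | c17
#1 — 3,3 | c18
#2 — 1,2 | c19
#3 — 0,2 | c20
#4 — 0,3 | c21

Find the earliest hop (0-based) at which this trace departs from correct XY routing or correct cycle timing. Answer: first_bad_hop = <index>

hop 1: step (+0,+1), +1 cyc — BAD: Y-move but x=3≠0

first_bad_hop = 1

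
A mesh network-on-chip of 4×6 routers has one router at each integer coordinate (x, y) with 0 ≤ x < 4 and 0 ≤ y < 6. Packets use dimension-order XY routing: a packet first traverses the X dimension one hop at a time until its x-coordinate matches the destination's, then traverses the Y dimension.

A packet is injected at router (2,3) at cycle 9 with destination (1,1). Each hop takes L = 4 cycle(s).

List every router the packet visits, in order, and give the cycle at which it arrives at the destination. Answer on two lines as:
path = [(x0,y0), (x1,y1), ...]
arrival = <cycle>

hop 0: (2,3) @ cyc 9
hop 1: (1,3) @ cyc 13  [W]
hop 2: (1,2) @ cyc 17  [S]
hop 3: (1,1) @ cyc 21  [S]

path = [(2,3), (1,3), (1,2), (1,1)]
arrival = 21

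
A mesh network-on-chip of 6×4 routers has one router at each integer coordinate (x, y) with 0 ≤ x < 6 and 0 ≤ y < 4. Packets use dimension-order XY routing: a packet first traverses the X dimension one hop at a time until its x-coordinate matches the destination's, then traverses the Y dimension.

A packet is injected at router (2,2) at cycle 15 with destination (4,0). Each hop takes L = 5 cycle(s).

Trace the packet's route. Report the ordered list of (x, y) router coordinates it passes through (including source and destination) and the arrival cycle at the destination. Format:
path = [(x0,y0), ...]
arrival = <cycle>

path = [(2,2), (3,2), (4,2), (4,1), (4,0)]
arrival = 35

  0. router=(2,2) cycle=15 (inject)
  1. router=(3,2) cycle=20 dir=E
  2. router=(4,2) cycle=25 dir=E
  3. router=(4,1) cycle=30 dir=S
  4. router=(4,0) cycle=35 dir=S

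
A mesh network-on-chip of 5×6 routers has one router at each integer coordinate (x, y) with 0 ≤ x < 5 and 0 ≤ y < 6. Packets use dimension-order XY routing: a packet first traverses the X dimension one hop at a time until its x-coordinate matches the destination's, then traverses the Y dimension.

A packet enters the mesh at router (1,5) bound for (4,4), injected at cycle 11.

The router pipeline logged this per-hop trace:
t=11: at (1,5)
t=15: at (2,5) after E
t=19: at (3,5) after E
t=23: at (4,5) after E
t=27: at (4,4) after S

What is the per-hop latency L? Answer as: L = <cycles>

L = 4

cyc[1] − cyc[0] = 15 − 11 = 4.
That increment is L by definition: L = 4.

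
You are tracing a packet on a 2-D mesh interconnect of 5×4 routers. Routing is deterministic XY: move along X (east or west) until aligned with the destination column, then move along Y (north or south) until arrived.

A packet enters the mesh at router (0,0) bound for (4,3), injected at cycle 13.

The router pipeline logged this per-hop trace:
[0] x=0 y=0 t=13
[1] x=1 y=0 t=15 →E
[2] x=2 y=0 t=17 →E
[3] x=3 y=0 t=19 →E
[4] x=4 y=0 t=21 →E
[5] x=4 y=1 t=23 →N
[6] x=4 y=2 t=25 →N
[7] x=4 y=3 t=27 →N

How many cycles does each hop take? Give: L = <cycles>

L = 2

Between hops 0 and 1 the cycle counter advances 15 − 13 = 2.
Each hop adds L, hence L = 2.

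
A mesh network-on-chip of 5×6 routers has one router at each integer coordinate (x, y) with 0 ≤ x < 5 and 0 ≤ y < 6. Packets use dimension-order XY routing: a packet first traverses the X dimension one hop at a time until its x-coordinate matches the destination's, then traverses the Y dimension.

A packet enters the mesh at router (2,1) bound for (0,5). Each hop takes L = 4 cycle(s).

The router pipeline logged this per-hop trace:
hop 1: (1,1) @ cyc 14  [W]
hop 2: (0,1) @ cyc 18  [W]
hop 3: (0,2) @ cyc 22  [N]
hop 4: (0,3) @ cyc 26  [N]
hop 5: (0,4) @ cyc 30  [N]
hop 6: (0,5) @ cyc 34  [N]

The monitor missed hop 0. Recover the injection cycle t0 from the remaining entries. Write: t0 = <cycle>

At hop 1 the cycle is 14; in general cyc_k = t0 + kL.
So t0 = 14 − 1·4 = 10.

t0 = 10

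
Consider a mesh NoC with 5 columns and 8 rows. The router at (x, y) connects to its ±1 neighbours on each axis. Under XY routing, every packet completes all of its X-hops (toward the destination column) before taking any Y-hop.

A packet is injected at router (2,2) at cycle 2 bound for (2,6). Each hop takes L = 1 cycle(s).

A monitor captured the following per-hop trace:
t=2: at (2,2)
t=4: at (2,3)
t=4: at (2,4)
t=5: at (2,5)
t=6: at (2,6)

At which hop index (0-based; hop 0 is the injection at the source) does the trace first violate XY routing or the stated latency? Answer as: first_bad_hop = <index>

hop 1: step (+0,+1), +2 cyc — BAD: Δcyc=2≠L

first_bad_hop = 1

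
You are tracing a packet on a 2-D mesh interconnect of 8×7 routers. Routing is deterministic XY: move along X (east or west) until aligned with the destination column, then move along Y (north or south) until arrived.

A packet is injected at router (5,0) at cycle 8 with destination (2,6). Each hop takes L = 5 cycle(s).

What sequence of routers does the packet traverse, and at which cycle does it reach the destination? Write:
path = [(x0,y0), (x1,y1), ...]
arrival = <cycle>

path = [(5,0), (4,0), (3,0), (2,0), (2,1), (2,2), (2,3), (2,4), (2,5), (2,6)]
arrival = 53

t=8: at (5,0)
t=13: at (4,0) after W
t=18: at (3,0) after W
t=23: at (2,0) after W
t=28: at (2,1) after N
t=33: at (2,2) after N
t=38: at (2,3) after N
t=43: at (2,4) after N
t=48: at (2,5) after N
t=53: at (2,6) after N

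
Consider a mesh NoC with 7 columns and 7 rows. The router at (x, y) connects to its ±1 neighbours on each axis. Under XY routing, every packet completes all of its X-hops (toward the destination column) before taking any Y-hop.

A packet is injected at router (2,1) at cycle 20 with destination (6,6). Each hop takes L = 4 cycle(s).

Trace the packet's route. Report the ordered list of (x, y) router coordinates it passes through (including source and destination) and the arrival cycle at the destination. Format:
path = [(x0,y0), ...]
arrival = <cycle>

#0 — 2,1 | c20
#1 — 3,1 | c24 | E
#2 — 4,1 | c28 | E
#3 — 5,1 | c32 | E
#4 — 6,1 | c36 | E
#5 — 6,2 | c40 | N
#6 — 6,3 | c44 | N
#7 — 6,4 | c48 | N
#8 — 6,5 | c52 | N
#9 — 6,6 | c56 | N

path = [(2,1), (3,1), (4,1), (5,1), (6,1), (6,2), (6,3), (6,4), (6,5), (6,6)]
arrival = 56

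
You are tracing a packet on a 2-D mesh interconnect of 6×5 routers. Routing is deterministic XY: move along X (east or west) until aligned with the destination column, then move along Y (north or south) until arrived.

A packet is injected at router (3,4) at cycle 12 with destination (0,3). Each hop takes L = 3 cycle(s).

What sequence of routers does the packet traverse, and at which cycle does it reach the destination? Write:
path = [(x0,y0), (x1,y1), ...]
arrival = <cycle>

path = [(3,4), (2,4), (1,4), (0,4), (0,3)]
arrival = 24

  0. router=(3,4) cycle=12 (inject)
  1. router=(2,4) cycle=15 dir=W
  2. router=(1,4) cycle=18 dir=W
  3. router=(0,4) cycle=21 dir=W
  4. router=(0,3) cycle=24 dir=S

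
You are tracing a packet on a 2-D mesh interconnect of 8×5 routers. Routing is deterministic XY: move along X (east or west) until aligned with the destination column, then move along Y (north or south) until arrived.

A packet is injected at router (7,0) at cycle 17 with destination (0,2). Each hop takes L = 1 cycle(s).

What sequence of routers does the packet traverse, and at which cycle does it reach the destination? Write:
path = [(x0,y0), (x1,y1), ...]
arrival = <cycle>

path = [(7,0), (6,0), (5,0), (4,0), (3,0), (2,0), (1,0), (0,0), (0,1), (0,2)]
arrival = 26

hop 0: (7,0) @ cyc 17
hop 1: (6,0) @ cyc 18  [W]
hop 2: (5,0) @ cyc 19  [W]
hop 3: (4,0) @ cyc 20  [W]
hop 4: (3,0) @ cyc 21  [W]
hop 5: (2,0) @ cyc 22  [W]
hop 6: (1,0) @ cyc 23  [W]
hop 7: (0,0) @ cyc 24  [W]
hop 8: (0,1) @ cyc 25  [N]
hop 9: (0,2) @ cyc 26  [N]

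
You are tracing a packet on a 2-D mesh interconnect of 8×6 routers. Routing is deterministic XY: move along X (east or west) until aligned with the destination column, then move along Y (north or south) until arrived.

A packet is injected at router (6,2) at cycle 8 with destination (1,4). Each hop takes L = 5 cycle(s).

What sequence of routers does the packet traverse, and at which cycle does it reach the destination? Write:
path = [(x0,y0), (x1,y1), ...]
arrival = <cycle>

  0. router=(6,2) cycle=8 (inject)
  1. router=(5,2) cycle=13 dir=W
  2. router=(4,2) cycle=18 dir=W
  3. router=(3,2) cycle=23 dir=W
  4. router=(2,2) cycle=28 dir=W
  5. router=(1,2) cycle=33 dir=W
  6. router=(1,3) cycle=38 dir=N
  7. router=(1,4) cycle=43 dir=N

path = [(6,2), (5,2), (4,2), (3,2), (2,2), (1,2), (1,3), (1,4)]
arrival = 43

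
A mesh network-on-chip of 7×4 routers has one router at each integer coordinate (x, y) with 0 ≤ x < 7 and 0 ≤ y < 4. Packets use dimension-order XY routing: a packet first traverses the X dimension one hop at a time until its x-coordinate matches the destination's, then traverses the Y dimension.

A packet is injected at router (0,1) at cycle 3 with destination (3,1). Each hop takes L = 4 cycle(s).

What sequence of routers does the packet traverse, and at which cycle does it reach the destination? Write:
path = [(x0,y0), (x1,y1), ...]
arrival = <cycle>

path = [(0,1), (1,1), (2,1), (3,1)]
arrival = 15

t=3: at (0,1)
t=7: at (1,1) after E
t=11: at (2,1) after E
t=15: at (3,1) after E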